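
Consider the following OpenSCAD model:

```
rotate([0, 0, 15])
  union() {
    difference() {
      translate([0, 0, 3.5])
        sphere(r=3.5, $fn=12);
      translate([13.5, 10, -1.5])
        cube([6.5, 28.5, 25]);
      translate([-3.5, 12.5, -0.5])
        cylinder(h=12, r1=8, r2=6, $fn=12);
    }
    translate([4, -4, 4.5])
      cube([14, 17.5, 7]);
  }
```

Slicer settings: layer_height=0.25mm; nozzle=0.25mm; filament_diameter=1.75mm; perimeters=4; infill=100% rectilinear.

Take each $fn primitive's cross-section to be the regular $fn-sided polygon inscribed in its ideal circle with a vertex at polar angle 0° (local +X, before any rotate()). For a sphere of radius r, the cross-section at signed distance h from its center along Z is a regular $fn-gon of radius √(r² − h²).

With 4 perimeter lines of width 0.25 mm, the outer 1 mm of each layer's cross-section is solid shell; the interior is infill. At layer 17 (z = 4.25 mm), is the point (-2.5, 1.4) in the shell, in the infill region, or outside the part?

At z = 4.25 mm: the r=3.5 sphere contributes a regular 12-gon of circumradius √(3.5²−0.75²) = 3.419; the 6.5×28.5 cube at (13.5, 10) contributes its full rectangle; the cone at (-3.5, 12.5) contributes a regular 12-gon of circumradius 7.208 (interpolated between r1=8 and r2=6 at t=0.396); Taking the first minus the rest: starting from the r=3.5 sphere, the 6.5×28.5 cube at (13.5, 10) misses the remaining region (no effect); the cone at (-3.5, 12.5) misses the remaining region (no effect) — 1 connected region; the cube at (4, -4) is not intersected at this z (z outside [4.5, 11.5]); Combining (union): only the result so far is present, so the union is just that shape — 1 connected region; (whole slice rotated 15° about Z — lengths, areas and connectivity unchanged). Overall, the cross-section is a single solid region. Undo the 15° rotation: the query point maps to (-2.052, 1.999) in the un-rotated model frame. The nearest boundary edge runs (-2.96, 1.71)→(-1.71, 2.96); distance from the point to it = 0.44 mm. The point is inside the cross-section, 0.44 mm from the nearest boundary — within the 1 mm shell band (4 × 0.25).

shell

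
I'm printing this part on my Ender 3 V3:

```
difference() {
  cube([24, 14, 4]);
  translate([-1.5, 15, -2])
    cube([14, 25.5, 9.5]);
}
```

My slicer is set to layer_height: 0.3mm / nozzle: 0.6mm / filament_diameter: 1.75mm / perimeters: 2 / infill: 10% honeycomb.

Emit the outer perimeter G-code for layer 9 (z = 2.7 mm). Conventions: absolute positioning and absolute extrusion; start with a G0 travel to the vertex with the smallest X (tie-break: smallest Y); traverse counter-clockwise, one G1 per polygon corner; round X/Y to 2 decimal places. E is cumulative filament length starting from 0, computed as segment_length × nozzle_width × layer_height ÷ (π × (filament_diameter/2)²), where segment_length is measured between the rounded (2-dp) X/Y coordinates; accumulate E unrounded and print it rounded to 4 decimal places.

G0 X0.00 Y0.00 Z2.70
G1 X24.00 Y0.00 E1.7960
G1 X24.00 Y14.00 E2.8437
G1 X0.00 Y14.00 E4.6398
G1 X0.00 Y0.00 E5.6875

At z = 2.7 mm: the cube is present — its section is the full 24×14 rectangle; the cube at (-1.5, 15) is present — its section is the full 14×25.5 rectangle; Taking the first minus the rest: starting from the 24×14 cube, the 14×25.5 cube at (-1.5, 15) misses the remaining region (no effect) — 1 connected region. The outline is a single polygon with 4 vertices. Extrusion per mm of travel: 0.6 × 0.3 / (π × 0.875²) = 0.074835. Accumulating E over each segment gives final E = 5.6875.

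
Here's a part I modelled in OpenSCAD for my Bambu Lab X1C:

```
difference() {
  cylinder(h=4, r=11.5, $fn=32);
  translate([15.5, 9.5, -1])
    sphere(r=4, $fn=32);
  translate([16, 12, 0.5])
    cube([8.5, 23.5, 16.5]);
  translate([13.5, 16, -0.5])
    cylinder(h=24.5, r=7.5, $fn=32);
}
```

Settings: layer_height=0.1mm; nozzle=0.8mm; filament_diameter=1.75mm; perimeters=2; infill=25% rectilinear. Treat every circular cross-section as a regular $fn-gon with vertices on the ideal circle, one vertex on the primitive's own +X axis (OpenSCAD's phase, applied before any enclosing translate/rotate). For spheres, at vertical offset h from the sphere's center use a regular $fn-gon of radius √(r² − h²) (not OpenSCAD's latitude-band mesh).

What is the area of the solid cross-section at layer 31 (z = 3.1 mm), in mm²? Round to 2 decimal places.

412.81 mm²

At z = 3.1 mm: the cylinder: section is a regular 32-gon, circumradius r=11.5 (area = (32/2)·11.500²·sin(360°/32) = 412.81 mm²); the sphere at (15.5, 9.5) is not intersected at this z (|z−center|=4.100 > r=4); the 8.5×23.5 cube at (16, 12) contributes its full rectangle (area 199.75 mm²); the cylinder at (13.5, 16): section is a regular 32-gon, circumradius r=7.5 (area = (32/2)·7.500²·sin(360°/32) = 175.58 mm²); Taking the first minus the rest: starting from the r=11.5 cylinder (412.81 mm²), the 8.5×23.5 cube at (16, 12) misses the remaining region (no effect); the r=7.5 cylinder at (13.5, 16) misses the remaining region (no effect) — area = 412.81 mm². Overall, the cross-section is a single solid region. Net area = 412.81 mm².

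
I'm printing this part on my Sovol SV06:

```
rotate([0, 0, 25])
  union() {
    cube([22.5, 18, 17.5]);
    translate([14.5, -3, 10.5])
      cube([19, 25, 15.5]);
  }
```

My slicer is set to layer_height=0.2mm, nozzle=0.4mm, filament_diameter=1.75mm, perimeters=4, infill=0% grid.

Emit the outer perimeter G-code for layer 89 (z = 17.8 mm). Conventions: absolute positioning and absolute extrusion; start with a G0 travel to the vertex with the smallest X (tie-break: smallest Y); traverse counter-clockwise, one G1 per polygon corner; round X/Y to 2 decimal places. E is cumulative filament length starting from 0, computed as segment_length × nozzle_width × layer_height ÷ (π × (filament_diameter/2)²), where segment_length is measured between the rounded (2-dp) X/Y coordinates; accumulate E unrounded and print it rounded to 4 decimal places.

G0 X3.84 Y26.07 Z17.80
G1 X14.41 Y3.41 E0.8316
G1 X31.63 Y11.44 E1.4636
G1 X21.06 Y34.10 E2.2952
G1 X3.84 Y26.07 E2.9272

At z = 17.8 mm: the cube does not reach this height (z outside [0, 17.5]); the cube at (14.5, -3) (footprint 19×25) is included at this height; Merging all regions: only the 19×25 cube at (14.5, -3) is present, so the union is just that shape — 1 connected region; (whole slice rotated 25° about Z — lengths, areas and connectivity unchanged). The outline is a single polygon with 4 vertices. Extrusion per mm of travel: 0.4 × 0.2 / (π × 0.875²) = 0.033260. Accumulating E over each segment gives final E = 2.9272.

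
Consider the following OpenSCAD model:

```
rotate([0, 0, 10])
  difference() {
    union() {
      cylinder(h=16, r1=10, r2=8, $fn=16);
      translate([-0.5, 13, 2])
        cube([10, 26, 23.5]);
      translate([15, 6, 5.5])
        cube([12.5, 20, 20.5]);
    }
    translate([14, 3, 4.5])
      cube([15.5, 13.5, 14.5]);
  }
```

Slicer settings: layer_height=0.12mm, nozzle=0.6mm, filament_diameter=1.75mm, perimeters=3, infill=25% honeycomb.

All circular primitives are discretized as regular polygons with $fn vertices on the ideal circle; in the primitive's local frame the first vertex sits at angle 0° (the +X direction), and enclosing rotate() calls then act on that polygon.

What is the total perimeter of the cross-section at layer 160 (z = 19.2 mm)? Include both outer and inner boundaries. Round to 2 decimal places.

At z = 19.2 mm: the cone is absent (z outside [0, 16]); the cube at (-0.5, 13) (footprint 10×26) is included at this height (perimeter 72.00 mm); the 12.5×20 cube at (15, 6) contributes its full rectangle (perimeter 65.00 mm); Merging all regions: the 2 present regions are separate (no shared area or edge), so areas and boundary lengths simply add and each stays a separate island — boundary = 137.00 mm; the cube at (14, 3) is not intersected at this z (z outside [4.5, 19]); Taking the first minus the rest: none of the subtracted shapes is present at this height, so the result so far is unchanged — boundary = 137.00 mm; (whole slice rotated 10° about Z — lengths, areas and connectivity unchanged). Overall, the cross-section has 2 separate islands. Total boundary length (outer) = 137.00 mm.

137.00 mm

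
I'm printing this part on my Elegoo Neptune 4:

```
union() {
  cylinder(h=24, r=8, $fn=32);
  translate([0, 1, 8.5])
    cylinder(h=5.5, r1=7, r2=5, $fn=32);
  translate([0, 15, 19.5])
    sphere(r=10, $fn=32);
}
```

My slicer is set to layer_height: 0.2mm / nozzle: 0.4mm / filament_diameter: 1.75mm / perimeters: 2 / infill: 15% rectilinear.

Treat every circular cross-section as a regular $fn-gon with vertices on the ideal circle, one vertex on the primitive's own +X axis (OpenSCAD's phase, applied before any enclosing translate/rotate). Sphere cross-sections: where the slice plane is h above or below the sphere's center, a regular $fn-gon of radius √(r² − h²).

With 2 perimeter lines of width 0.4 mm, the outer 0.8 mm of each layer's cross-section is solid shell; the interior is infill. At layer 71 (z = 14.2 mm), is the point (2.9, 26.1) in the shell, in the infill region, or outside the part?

outside

At z = 14.2 mm: the cylinder: section is a regular 32-gon, circumradius r=8; the cone at (0, 1) does not reach this height (z outside [8.5, 14]); the sphere at (0, 15): section is a regular 32-gon, circumradius = √(r²−h²) = √(10²−5.3²) = 8.480; Merging all regions: the regions partially overlap (shared area 6.44 mm²), so overlapping operands fuse into one piece — 1 connected region. Overall, the cross-section is a single solid region. The nearest boundary edge runs (1.65, 23.32)→(3.25, 22.83); distance from the point to it = 3.02 mm. The point is not inside any of the regions above, so it lies outside the cross-section (3.02 mm from the nearest boundary).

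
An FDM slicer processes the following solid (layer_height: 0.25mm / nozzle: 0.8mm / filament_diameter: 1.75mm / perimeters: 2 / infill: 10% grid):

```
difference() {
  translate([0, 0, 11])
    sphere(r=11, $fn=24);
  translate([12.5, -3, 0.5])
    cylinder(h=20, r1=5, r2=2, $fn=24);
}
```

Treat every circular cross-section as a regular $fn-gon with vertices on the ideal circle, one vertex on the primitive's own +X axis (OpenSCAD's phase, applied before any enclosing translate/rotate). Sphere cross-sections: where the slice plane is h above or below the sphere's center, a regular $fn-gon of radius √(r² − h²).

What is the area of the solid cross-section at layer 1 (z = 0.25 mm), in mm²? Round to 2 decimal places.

At z = 0.25 mm: the r=11 sphere contributes a regular 24-gon of circumradius √(11²−10.75²) = 2.332 (area = (24/2)·2.332²·sin(360°/24) = 16.89 mm²); the cone at (12.5, -3) is not intersected at this z (z outside [0.5, 20.5]); Subtracting the remaining from the first: none of the subtracted shapes is present at this height, so the r=11 sphere is unchanged — area = 16.89 mm². Overall, the cross-section is a single solid region. Net area = 16.89 mm².

16.89 mm²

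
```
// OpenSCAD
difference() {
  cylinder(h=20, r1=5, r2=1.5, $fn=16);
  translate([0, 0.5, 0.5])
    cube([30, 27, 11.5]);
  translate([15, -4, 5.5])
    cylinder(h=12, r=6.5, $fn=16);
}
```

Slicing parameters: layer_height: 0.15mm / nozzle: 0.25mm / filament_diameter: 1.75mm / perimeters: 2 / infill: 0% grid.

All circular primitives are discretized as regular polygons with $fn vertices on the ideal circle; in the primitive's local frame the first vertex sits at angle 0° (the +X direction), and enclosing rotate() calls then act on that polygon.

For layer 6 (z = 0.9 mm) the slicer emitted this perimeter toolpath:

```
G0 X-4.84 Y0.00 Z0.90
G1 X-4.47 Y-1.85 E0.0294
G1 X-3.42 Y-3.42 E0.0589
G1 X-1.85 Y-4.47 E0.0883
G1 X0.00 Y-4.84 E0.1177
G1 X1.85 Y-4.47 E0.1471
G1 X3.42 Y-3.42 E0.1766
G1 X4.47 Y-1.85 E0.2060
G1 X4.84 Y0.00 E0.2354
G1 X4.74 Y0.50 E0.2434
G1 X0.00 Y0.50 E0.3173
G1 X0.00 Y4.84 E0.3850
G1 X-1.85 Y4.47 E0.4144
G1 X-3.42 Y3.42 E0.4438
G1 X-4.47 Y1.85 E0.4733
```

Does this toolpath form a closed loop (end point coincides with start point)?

no

Start point (G0): (-4.84, 0.00). End point (last G1): the path does not return to the start — open.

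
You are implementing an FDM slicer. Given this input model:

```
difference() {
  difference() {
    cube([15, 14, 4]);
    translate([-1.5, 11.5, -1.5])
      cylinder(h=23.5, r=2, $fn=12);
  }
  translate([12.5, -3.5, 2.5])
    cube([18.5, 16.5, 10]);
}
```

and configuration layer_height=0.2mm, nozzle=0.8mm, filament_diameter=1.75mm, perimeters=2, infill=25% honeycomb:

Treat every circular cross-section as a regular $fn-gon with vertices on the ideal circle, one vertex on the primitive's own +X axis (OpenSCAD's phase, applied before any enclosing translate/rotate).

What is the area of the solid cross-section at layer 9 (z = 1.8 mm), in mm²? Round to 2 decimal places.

209.21 mm²

At z = 1.8 mm: the cube is present — its section is the full 15×14 rectangle (area 210.00 mm²); the cylinder at (-1.5, 11.5): section is a regular 12-gon, circumradius r=2 (area = (12/2)·2.000²·sin(360°/12) = 12.00 mm²); After the difference (first − rest): starting from the 15×14 cube (210.00 mm²), the r=2 cylinder at (-1.5, 11.5) partially overlaps it — only the 0.79 mm² overlap (of its 12.00 mm²) is removed, clipping the outline — area = 209.21 mm²; the cube at (12.5, -3.5) is not intersected at this z (z outside [2.5, 12.5]); Subtracting the remaining from the first: none of the subtracted shapes is present at this height, so the result so far is unchanged — area = 209.21 mm². Overall, the cross-section is a single solid region. Net area = 209.21 mm².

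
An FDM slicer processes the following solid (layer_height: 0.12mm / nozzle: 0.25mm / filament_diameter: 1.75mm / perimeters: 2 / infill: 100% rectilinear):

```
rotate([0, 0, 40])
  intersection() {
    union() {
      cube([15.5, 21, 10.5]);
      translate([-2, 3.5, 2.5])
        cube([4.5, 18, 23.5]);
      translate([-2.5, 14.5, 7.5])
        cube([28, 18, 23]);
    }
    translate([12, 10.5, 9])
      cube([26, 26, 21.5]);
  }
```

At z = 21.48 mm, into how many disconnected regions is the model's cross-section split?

At z = 21.48 mm: the cube does not reach this height (z outside [0, 10.5]); the cube at (-2, 3.5) is present — its section is the full 4.5×18 rectangle; the 28×18 cube at (-2.5, 14.5) contributes its full rectangle; Combining (union): the regions partially overlap (shared area 31.50 mm²), so overlapping operands fuse into one piece — 1 connected region; the cube at (12, 10.5) (footprint 26×26) is included at this height; Keeping only the common overlap: the 26×26 cube at (12, 10.5) partially overlaps that combined region; clipping to the common part keeps 243.00 mm² — 1 connected region; (rotated 40° about Z; rotation is an isometry so areas/perimeters/island counts are preserved). The result has 1 disconnected region.

1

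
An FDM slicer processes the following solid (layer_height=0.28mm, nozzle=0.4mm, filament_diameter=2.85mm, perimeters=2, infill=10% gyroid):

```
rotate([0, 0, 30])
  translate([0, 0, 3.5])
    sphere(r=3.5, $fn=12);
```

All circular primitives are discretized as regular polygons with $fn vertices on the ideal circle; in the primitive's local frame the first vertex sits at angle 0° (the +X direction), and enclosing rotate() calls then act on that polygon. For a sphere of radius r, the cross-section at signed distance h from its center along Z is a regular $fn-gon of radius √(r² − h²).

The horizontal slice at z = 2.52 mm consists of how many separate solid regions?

At z = 2.52 mm: the sphere: section is a regular 12-gon, circumradius = √(r²−h²) = √(3.5²−0.98²) = 3.360; (rotated 30° about Z; rotation is an isometry so areas/perimeters/island counts are preserved). The result has 1 disconnected region.

1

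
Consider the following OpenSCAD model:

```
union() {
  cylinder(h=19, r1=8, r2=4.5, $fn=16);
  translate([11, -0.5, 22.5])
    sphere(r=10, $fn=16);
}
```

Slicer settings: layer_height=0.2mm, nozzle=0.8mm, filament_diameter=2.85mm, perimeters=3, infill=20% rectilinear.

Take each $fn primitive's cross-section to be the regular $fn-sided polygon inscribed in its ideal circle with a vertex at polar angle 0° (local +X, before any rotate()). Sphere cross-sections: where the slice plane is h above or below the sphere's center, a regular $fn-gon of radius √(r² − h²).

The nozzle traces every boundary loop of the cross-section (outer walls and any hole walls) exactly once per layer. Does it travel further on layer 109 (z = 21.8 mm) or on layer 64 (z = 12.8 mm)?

layer 109 (z = 21.8 mm)

Layer 109 (z = 21.8): the cone does not reach this height (z outside [0, 19]); the r=10 sphere at (11, -0.5) contributes a regular 16-gon of circumradius √(10²−0.7²) = 9.975 (perimeter = 2·16·9.975·sin(180°/16) = 62.28 mm); Merging all regions: only the r=10 sphere at (11, -0.5) is present, so the union is just that shape — boundary = 62.28 mm. So its perimeter = 62.28 mm. Layer 64 (z = 12.8): the cone contributes a regular 16-gon of circumradius 5.642 (interpolated between r1=8 and r2=4.5 at t=0.674) (perimeter = 2·16·5.642·sin(180°/16) = 35.22 mm); the r=10 sphere at (11, -0.5) slices to a regular 16-gon of circumradius 2.431 (√(r²−h²) with h=9.7 from center) (perimeter = 2·16·2.431·sin(180°/16) = 15.18 mm); Merging all regions: the 2 present regions are separate (no shared area or edge), so areas and boundary lengths simply add and each stays a separate island — boundary = 50.40 mm. So its perimeter = 50.40 mm. Layer 109 is larger (62.28 vs 50.40 mm).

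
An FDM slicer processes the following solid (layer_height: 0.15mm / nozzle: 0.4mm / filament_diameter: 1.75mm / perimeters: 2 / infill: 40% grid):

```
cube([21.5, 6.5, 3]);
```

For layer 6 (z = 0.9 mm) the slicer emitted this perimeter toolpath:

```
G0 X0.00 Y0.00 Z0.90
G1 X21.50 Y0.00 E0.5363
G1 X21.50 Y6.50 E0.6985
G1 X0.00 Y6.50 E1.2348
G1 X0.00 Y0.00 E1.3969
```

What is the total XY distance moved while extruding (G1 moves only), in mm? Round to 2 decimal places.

Sum the Euclidean lengths of each G1 segment: total = 56.00 mm.

56.00 mm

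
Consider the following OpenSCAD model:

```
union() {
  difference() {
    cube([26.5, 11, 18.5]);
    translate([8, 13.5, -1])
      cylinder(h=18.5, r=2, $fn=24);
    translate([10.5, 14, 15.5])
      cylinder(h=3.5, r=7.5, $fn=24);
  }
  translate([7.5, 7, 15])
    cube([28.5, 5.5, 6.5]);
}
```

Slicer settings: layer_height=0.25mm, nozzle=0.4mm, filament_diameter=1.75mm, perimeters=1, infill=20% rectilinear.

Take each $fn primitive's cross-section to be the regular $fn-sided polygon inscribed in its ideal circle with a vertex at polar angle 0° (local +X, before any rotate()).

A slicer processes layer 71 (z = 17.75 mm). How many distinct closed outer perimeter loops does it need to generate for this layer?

1

At z = 17.75 mm: the cube (footprint 26.5×11) is included at this height; the cylinder at (8, 13.5) is not intersected at this z (z outside [-1, 17.5]); the r=7.5 cylinder at (10.5, 14) gives a regular 24-gon of circumradius 7.5 (constant along its height); Taking the first minus the rest: starting from the 26.5×11 cube, the r=7.5 cylinder at (10.5, 14) partially overlaps it — only the 43.85 mm² overlap (of its 174.70 mm²) is removed, clipping the outline — 1 connected region; the cube at (7.5, 7) is present — its section is the full 28.5×5.5 rectangle; Merging all regions: the regions partially overlap (shared area 42.91 mm²), so overlapping operands fuse into one piece — 1 connected region with 1 hole. The result has 1 disconnected region.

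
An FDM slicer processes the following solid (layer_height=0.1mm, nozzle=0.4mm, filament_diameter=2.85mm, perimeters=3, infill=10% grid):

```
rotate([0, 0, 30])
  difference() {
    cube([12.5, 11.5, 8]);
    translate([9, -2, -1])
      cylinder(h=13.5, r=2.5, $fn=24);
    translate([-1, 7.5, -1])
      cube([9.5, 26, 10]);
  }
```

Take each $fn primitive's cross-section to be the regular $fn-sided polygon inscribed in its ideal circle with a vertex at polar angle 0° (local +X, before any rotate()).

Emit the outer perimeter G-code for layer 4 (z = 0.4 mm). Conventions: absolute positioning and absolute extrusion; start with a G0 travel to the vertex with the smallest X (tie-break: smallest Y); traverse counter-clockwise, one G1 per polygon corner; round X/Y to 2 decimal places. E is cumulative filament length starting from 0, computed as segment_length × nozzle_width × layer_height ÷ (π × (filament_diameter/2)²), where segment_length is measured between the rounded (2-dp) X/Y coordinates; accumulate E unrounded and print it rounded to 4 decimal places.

G0 X-3.75 Y6.50 Z0.40
G1 X0.00 Y0.00 E0.0471
G1 X6.53 Y3.77 E0.0943
G1 X6.63 Y4.02 E0.0960
G1 X7.03 Y4.54 E0.1001
G1 X7.54 Y4.93 E0.1042
G1 X8.15 Y5.18 E0.1083
G1 X8.79 Y5.27 E0.1123
G1 X9.06 Y5.23 E0.1141
G1 X10.83 Y6.25 E0.1269
G1 X5.08 Y16.21 E0.1990
G1 X1.61 Y14.21 E0.2241
G1 X3.61 Y10.75 E0.2491
G1 X-3.75 Y6.50 E0.3024

At z = 0.4 mm: the cube (footprint 12.5×11.5) is included at this height; the r=2.5 cylinder at (9, -2) gives a regular 24-gon of circumradius 2.5 (constant along its height); the 9.5×26 cube at (-1, 7.5) contributes its full rectangle; Subtracting the remaining from the first: starting from the 12.5×11.5 cube, the r=2.5 cylinder at (9, -2) partially overlaps it — only the 0.98 mm² overlap (of its 19.41 mm²) is removed, clipping the outline; the 9.5×26 cube at (-1, 7.5) partially overlaps it — only the 34.00 mm² overlap (of its 247.00 mm²) is removed, clipping the outline — 1 connected region; (whole slice rotated 30° about Z — lengths, areas and connectivity unchanged). The outline is a single polygon with 13 vertices. Extrusion per mm of travel: 0.4 × 0.1 / (π × 1.425²) = 0.006270. Accumulating E over each segment gives final E = 0.3024.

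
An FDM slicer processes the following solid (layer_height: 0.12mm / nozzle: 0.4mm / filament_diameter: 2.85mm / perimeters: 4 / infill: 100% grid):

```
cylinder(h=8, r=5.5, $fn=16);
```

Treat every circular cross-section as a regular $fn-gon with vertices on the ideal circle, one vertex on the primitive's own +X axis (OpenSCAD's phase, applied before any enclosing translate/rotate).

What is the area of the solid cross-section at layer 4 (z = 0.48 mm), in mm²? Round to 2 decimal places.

92.61 mm²

At z = 0.48 mm: the cylinder: section is a regular 16-gon, circumradius r=5.5 (area = (16/2)·5.500²·sin(360°/16) = 92.61 mm²). Overall, the cross-section is a single solid region. Net area = 92.61 mm².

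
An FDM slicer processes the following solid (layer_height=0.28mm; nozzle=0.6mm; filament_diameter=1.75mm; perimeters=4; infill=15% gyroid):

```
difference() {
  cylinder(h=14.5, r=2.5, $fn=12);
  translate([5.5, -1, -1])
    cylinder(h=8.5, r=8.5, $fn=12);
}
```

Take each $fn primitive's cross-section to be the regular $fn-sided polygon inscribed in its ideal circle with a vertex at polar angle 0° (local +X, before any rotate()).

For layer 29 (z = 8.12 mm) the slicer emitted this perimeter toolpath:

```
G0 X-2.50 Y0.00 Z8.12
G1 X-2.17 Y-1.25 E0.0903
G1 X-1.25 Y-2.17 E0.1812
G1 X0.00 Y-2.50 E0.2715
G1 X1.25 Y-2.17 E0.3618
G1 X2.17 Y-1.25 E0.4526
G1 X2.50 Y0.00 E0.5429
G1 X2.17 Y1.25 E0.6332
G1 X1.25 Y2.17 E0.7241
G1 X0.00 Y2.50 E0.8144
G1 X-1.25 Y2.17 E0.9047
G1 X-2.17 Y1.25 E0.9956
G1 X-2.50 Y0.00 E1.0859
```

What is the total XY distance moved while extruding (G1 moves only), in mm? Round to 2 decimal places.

Sum the Euclidean lengths of each G1 segment: total = 15.55 mm.

15.55 mm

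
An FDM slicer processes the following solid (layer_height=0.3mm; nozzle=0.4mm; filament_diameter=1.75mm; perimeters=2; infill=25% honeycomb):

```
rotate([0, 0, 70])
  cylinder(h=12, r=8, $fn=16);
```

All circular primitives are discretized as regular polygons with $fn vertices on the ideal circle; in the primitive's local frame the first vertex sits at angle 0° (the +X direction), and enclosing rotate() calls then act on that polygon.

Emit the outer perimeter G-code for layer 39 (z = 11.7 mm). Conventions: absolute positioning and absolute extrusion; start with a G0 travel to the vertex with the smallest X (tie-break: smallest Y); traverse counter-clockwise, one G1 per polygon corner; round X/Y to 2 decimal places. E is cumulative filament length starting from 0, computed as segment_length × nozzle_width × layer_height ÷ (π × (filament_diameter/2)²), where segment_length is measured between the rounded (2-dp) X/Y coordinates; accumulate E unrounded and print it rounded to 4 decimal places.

At z = 11.7 mm: the r=8 cylinder gives a regular 16-gon of circumradius 8 (constant along its height); (rotated 70° about Z; rotation is an isometry so areas/perimeters/island counts are preserved). The outline is a single polygon with 16 vertices. Extrusion per mm of travel: 0.4 × 0.3 / (π × 0.875²) = 0.049890. Accumulating E over each segment gives final E = 2.4916.

G0 X-7.99 Y-0.35 Z11.70
G1 X-7.25 Y-3.38 E0.1556
G1 X-5.40 Y-5.90 E0.3116
G1 X-2.74 Y-7.52 E0.4670
G1 X0.35 Y-7.99 E0.6229
G1 X3.38 Y-7.25 E0.7785
G1 X5.90 Y-5.40 E0.9345
G1 X7.52 Y-2.74 E1.0898
G1 X7.99 Y0.35 E1.2458
G1 X7.25 Y3.38 E1.4014
G1 X5.40 Y5.90 E1.5574
G1 X2.74 Y7.52 E1.7127
G1 X-0.35 Y7.99 E1.8687
G1 X-3.38 Y7.25 E2.0243
G1 X-5.90 Y5.40 E2.1802
G1 X-7.52 Y2.74 E2.3356
G1 X-7.99 Y-0.35 E2.4916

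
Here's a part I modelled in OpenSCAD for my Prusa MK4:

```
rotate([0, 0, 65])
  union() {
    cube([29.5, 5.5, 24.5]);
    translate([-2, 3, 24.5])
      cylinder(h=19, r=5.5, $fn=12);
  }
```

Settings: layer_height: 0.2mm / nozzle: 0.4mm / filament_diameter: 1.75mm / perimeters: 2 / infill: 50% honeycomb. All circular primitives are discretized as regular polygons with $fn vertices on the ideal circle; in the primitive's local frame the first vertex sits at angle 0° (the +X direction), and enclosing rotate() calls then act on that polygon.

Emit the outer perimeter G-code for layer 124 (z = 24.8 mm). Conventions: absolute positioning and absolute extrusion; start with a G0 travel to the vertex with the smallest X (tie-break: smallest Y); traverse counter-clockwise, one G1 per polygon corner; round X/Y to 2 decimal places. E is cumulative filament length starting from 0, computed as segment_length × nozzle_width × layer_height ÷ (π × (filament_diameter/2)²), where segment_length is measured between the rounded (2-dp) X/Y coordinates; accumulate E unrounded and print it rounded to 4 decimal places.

At z = 24.8 mm: the cube does not reach this height (z outside [0, 24.5]); the cylinder at (-2, 3): section is a regular 12-gon, circumradius r=5.5; Merging all regions: only the r=5.5 cylinder at (-2, 3) is present, so the union is just that shape — 1 connected region; (rotated 65° about Z; rotation is an isometry so areas/perimeters/island counts are preserved). The outline is a single polygon with 12 vertices. Extrusion per mm of travel: 0.4 × 0.2 / (π × 0.875²) = 0.033260. Accumulating E over each segment gives final E = 1.1360.

G0 X-9.04 Y-1.02 Z24.80
G1 X-8.07 Y-3.70 E0.0948
G1 X-5.89 Y-5.53 E0.1895
G1 X-3.08 Y-6.02 E0.2843
G1 X-0.41 Y-5.05 E0.3788
G1 X1.42 Y-2.87 E0.4735
G1 X1.91 Y-0.07 E0.5680
G1 X0.94 Y2.61 E0.6628
G1 X-1.24 Y4.44 E0.7575
G1 X-4.04 Y4.93 E0.8520
G1 X-6.72 Y3.96 E0.9468
G1 X-8.55 Y1.78 E1.0415
G1 X-9.04 Y-1.02 E1.1360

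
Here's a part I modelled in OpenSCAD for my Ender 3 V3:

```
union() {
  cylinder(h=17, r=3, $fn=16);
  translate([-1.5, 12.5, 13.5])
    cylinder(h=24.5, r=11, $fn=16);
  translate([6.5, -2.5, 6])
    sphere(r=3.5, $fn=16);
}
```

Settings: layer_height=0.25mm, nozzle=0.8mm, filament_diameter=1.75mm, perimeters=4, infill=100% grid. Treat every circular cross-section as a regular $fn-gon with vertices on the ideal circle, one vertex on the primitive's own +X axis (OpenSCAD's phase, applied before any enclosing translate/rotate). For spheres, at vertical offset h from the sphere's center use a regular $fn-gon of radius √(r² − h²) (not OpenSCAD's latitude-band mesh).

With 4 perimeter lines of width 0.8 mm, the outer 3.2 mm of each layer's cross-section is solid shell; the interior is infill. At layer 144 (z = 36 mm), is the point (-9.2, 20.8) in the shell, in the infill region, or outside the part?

At z = 36 mm: the cylinder is not intersected at this z (z outside [0, 17]); the cylinder at (-1.5, 12.5): section is a regular 16-gon, circumradius r=11; the sphere at (6.5, -2.5) does not reach this height (|z−center|=30.000 > r=3.5); Taking the union: only the r=11 cylinder at (-1.5, 12.5) is present, so the union is just that shape — 1 connected region. Overall, the cross-section is a single solid region. The nearest boundary edge runs (-5.71, 22.66)→(-9.28, 20.28); distance from the point to it = 0.39 mm. The point is not inside any of the regions above, so it lies outside the cross-section (0.39 mm from the nearest boundary).

outside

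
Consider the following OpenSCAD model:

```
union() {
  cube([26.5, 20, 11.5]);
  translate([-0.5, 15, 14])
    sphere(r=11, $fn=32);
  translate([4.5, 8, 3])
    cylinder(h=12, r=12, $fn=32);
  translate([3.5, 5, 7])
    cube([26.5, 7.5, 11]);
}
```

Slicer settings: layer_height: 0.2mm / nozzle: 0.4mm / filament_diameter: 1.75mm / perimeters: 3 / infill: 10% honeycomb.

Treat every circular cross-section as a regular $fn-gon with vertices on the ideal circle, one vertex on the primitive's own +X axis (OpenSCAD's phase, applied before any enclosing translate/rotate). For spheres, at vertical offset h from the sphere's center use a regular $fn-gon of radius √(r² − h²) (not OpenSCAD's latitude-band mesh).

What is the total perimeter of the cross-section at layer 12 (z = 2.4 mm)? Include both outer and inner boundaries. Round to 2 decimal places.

93.00 mm

At z = 2.4 mm: the cube is present — its section is the full 26.5×20 rectangle (perimeter 93.00 mm); the sphere at (-0.5, 15) does not reach this height (|z−center|=11.600 > r=11); the cylinder at (4.5, 8) does not reach this height (z outside [3, 15]); the cube at (3.5, 5) is not intersected at this z (z outside [7, 18]); Taking the union: only the 26.5×20 cube is present, so the union is just that shape — boundary = 93.00 mm. Overall, the cross-section is a single solid region. Total boundary length (outer) = 93.00 mm.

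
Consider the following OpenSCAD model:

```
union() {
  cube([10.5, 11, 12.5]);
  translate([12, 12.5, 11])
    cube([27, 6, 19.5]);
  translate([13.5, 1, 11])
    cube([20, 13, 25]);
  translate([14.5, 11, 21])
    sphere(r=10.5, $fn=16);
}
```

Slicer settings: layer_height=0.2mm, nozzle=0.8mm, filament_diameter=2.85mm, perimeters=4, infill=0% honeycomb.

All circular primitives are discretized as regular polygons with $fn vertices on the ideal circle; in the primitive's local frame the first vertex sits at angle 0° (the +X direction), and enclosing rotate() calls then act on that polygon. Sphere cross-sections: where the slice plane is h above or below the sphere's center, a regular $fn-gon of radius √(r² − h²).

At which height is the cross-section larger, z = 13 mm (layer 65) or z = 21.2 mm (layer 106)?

Layer 65 (z = 13): the cube is absent (z outside [0, 12.5]); the cube at (12, 12.5) (footprint 27×6) is included at this height (area 162.00 mm²); the 20×13 cube at (13.5, 1) contributes its full rectangle (area 260.00 mm²); the r=10.5 sphere at (14.5, 11) contributes a regular 16-gon of circumradius √(10.5²−8²) = 6.801 (area = (16/2)·6.801²·sin(360°/16) = 141.59 mm²); Taking the union: the regions partially overlap — summed areas 563.59 mm² minus the doubly-counted overlap 121.63 mm² gives 441.96 mm² — area = 441.96 mm². So its area = 441.96 mm². Layer 106 (z = 21.2): the cube is absent (z outside [0, 12.5]); the cube at (12, 12.5) is present — its section is the full 27×6 rectangle (area 162.00 mm²); the 20×13 cube at (13.5, 1) contributes its full rectangle (area 260.00 mm²); the sphere at (14.5, 11): section is a regular 16-gon, circumradius = √(r²−h²) = √(10.5²−0.2²) = 10.498 (area = (16/2)·10.498²·sin(360°/16) = 337.40 mm²); Merging all regions: the regions partially overlap — summed areas 759.40 mm² minus the doubly-counted overlap 210.52 mm² gives 548.88 mm² — area = 548.88 mm². So its area = 548.88 mm². Layer 106 is larger (548.88 vs 441.96 mm²).

layer 106 (z = 21.2 mm)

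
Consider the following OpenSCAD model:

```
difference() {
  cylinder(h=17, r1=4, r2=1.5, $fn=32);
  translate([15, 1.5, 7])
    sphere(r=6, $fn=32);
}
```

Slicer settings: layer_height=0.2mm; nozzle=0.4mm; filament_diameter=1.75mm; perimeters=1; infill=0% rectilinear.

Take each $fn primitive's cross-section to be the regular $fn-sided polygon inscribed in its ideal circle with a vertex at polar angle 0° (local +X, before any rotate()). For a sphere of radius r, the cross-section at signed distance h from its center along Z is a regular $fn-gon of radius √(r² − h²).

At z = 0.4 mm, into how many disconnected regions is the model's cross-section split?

1

At z = 0.4 mm: the cone contributes a regular 32-gon of circumradius 3.941 (interpolated between r1=4 and r2=1.5 at t=0.024); the sphere at (15, 1.5) does not reach this height (|z−center|=6.600 > r=6); After the difference (first − rest): none of the subtracted shapes is present at this height, so the cone is unchanged — 1 connected region. The result has 1 disconnected region.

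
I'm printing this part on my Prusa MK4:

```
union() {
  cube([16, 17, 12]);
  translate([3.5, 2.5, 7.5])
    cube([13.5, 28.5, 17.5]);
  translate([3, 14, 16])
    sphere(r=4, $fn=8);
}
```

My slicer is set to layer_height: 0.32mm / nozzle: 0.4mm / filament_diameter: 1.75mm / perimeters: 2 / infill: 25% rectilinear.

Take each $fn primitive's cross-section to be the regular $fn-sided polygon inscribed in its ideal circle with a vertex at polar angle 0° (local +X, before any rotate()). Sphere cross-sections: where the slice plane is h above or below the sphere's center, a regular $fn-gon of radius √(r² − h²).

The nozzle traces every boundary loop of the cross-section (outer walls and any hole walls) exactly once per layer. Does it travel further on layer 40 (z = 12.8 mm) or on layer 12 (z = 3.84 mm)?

layer 40 (z = 12.8 mm)

Layer 40 (z = 12.8): the cube does not reach this height (z outside [0, 12]); the 13.5×28.5 cube at (3.5, 2.5) contributes its full rectangle (perimeter 84.00 mm); the sphere at (3, 14): section is a regular 8-gon, circumradius = √(r²−h²) = √(4²−3.2²) = 2.400 (perimeter = 2·8·2.400·sin(180°/8) = 14.70 mm); Taking the union: the regions partially overlap (shared area 5.85 mm²), so the edge portions inside another operand are dropped and the merged outline is re-measured after clipping — boundary = 88.04 mm. So its perimeter = 88.04 mm. Layer 12 (z = 3.84): the cube is present — its section is the full 16×17 rectangle (perimeter 66.00 mm); the cube at (3.5, 2.5) does not reach this height (z outside [7.5, 25]); the sphere at (3, 14) is not intersected at this z (|z−center|=12.160 > r=4); Merging all regions: only the 16×17 cube is present, so the union is just that shape — boundary = 66.00 mm. So its perimeter = 66.00 mm. Layer 40 is larger (88.04 vs 66.00 mm).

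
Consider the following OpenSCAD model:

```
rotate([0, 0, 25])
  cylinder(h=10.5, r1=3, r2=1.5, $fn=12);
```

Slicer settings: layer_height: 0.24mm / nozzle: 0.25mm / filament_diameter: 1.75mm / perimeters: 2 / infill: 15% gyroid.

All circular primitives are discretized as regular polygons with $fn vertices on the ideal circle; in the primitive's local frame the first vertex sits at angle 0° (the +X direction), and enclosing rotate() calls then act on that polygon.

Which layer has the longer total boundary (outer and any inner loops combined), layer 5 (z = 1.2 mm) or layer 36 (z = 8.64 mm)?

Layer 5 (z = 1.2): the cone: at t=0.114 of its height the radius interpolates to r₁+(r₂−r₁)t = 2.829, giving a regular 12-gon of that circumradius (perimeter = 2·12·2.829·sin(180°/12) = 17.57 mm); (whole slice rotated 25° about Z — lengths, areas and connectivity unchanged). So its perimeter = 17.57 mm. Layer 36 (z = 8.64): the cone (r1=3→r2=1.5) has section circumradius 1.766 here — a regular 12-gon (perimeter = 2·12·1.766·sin(180°/12) = 10.97 mm); (rotated 25° about Z; rotation is an isometry so areas/perimeters/island counts are preserved). So its perimeter = 10.97 mm. Layer 5 is larger (17.57 vs 10.97 mm).

layer 5 (z = 1.2 mm)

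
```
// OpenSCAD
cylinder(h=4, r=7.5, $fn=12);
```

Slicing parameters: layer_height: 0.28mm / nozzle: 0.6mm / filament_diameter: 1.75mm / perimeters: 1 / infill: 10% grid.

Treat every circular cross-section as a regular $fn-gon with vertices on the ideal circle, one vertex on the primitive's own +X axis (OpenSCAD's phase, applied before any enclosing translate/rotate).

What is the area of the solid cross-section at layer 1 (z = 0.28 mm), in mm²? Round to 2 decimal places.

At z = 0.28 mm: the cylinder: section is a regular 12-gon, circumradius r=7.5 (area = (12/2)·7.500²·sin(360°/12) = 168.75 mm²). Overall, the cross-section is a single solid region. Net area = 168.75 mm².

168.75 mm²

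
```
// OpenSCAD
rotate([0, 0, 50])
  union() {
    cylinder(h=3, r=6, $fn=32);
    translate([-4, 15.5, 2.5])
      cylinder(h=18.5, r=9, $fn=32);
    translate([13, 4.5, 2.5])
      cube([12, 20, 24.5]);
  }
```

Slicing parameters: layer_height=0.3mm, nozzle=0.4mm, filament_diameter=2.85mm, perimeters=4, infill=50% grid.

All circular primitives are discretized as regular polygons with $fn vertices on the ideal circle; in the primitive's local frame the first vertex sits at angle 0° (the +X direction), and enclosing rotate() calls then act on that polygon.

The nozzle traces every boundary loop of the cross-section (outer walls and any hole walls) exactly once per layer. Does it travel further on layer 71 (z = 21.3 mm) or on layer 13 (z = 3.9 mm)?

layer 13 (z = 3.9 mm)

Layer 71 (z = 21.3): the cylinder is not intersected at this z (z outside [0, 3]); the cylinder at (-4, 15.5) is absent (z outside [2.5, 21]); the 12×20 cube at (13, 4.5) contributes its full rectangle (perimeter 64.00 mm); Combining (union): only the 12×20 cube at (13, 4.5) is present, so the union is just that shape — boundary = 64.00 mm; (whole slice rotated 50° about Z — lengths, areas and connectivity unchanged). So its perimeter = 64.00 mm. Layer 13 (z = 3.9): the cylinder is absent (z outside [0, 3]); the r=9 cylinder at (-4, 15.5) gives a regular 32-gon of circumradius 9 (constant along its height) (perimeter = 2·32·9.000·sin(180°/32) = 56.46 mm); the cube at (13, 4.5) (footprint 12×20) is included at this height (perimeter 64.00 mm); Merging all regions: the 2 present regions are separate (no shared area or edge), so areas and boundary lengths simply add and each stays a separate island — boundary = 120.46 mm; (rotated 50° about Z; rotation is an isometry so areas/perimeters/island counts are preserved). So its perimeter = 120.46 mm. Layer 13 is larger (120.46 vs 64.00 mm).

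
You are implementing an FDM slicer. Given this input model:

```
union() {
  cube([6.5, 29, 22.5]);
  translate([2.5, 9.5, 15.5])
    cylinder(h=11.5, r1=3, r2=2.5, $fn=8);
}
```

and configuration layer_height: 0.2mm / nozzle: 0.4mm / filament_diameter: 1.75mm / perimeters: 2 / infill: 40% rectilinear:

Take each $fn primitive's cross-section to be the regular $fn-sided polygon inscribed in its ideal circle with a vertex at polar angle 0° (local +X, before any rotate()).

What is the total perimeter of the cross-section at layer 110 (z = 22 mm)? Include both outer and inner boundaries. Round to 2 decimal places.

71.09 mm

At z = 22 mm: the 6.5×29 cube contributes its full rectangle (perimeter 71.00 mm); the cone at (2.5, 9.5) (r1=3→r2=2.5) has section circumradius 2.717 here — a regular 8-gon (perimeter = 2·8·2.717·sin(180°/8) = 16.64 mm); Merging all regions: the regions partially overlap (shared area 20.77 mm²), so the edge portions inside another operand are dropped and the merged outline is re-measured after clipping — boundary = 71.09 mm. Overall, the cross-section is a single solid region. Total boundary length (outer) = 71.09 mm.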